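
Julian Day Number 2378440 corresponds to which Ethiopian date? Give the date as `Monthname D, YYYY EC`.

Tikimt 27, 1792 EC

JDN 2378440 is 5 November 1799 in the Gregorian calendar.
In the Ethiopian calendar that day is Tikimt 27, 1792 EC.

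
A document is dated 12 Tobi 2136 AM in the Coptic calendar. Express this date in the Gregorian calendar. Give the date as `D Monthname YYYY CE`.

Both dates share Julian Day Number 2604970; in the Gregorian calendar that is 24 January 2420 CE.

24 January 2420 CE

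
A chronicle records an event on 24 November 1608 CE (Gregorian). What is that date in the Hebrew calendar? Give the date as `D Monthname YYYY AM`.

16 Kislev 5369 AM

Both dates share Julian Day Number 2308698; in the Hebrew calendar that is 16 Kislev 5369 AM.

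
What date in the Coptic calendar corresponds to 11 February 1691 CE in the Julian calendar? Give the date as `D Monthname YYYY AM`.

Both dates share Julian Day Number 2338737; in the Coptic calendar that is 17 Meshir 1407 AM.

17 Meshir 1407 AM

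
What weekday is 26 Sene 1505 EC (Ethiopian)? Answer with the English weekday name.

Monday

This is JDN 2273852 (30 June 1513 Gregorian).
Since JDN mod 7 = 0 (0 = Monday), the day is Monday.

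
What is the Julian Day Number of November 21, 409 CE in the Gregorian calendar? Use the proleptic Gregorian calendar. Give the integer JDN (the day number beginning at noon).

JDN 2400001 is 17 November 1858 CE (Gregorian), MJD 0; the target day is −529232 days from there, so JDN = 1870769.

1870769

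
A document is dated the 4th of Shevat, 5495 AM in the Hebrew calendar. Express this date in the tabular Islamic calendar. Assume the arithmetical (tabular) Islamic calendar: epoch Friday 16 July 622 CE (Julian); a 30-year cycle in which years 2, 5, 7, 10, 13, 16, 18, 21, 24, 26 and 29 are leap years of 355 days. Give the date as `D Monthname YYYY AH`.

3 Ramadan 1147 AH

Julian Day Number of the source date = 2354782.
Converting JDN 2354782 to the tabular Islamic calendar gives 3 Ramadan 1147 AH.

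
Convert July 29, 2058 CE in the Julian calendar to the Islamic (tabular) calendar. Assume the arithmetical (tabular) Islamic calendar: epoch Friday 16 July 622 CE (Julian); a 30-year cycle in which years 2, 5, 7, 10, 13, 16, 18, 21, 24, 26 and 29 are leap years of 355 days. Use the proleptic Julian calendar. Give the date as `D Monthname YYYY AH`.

20 Safar 1481 AH

Both dates share Julian Day Number 2472952; in the tabular Islamic calendar that is 20 Safar 1481 AH.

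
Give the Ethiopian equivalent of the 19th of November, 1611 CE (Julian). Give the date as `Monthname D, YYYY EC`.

Hidar 22, 1604 EC

Julian Day Number of the source date = 2309798.
Converting JDN 2309798 to the Ethiopian calendar gives 22 Hidar 1604 EC.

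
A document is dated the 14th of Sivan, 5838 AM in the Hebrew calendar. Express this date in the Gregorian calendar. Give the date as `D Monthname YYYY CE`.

26 May 2078 CE

Julian Day Number of the source date = 2480180.
Converting JDN 2480180 to the Gregorian calendar gives 26 May 2078 CE.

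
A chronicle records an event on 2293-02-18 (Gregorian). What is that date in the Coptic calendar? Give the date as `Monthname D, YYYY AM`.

Meshir 9, 2009 AM

Julian Day Number of the source date = 2558610.
Converting JDN 2558610 to the Coptic calendar gives 9 Meshir 2009 AM.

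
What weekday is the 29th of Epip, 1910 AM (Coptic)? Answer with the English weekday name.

Wednesday

In the Gregorian calendar this is 6 August 2194 (JDN 2522620).
2522620 ≡ 2 (mod 7); counting from Monday = 0 gives Wednesday.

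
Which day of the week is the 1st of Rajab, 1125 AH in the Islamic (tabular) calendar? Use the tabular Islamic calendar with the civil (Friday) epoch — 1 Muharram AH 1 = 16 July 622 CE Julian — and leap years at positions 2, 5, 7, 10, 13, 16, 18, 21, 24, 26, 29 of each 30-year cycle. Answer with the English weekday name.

Monday

Equivalently 24 July 1713 Gregorian, JDN 2346925.
JDN 2346925 mod 7 = 0, and JDN 0 was a Monday, so this is a Monday.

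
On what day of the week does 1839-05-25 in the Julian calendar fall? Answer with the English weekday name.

Thursday

In the Gregorian calendar this is 6 June 1839 (JDN 2392897).
2392897 ≡ 3 (mod 7); counting from Monday = 0 gives Thursday.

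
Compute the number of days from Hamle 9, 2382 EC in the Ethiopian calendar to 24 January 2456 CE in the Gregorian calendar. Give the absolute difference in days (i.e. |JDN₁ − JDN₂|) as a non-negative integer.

JDN of the first date = 2594189.
JDN of the second date = 2618119.
|2618119 − 2594189| = 23930.

23930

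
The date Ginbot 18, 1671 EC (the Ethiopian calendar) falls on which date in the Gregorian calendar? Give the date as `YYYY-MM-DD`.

Julian Day Number of the source date = 2334445.
Converting JDN 2334445 to the Gregorian calendar gives 23 May 1679 CE.

1679-05-23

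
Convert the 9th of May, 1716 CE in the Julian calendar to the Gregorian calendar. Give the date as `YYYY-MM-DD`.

1716-05-20

For dates in this range the Gregorian date is 11 days ahead of the Julian.
9 May 1716 Julian + 11 days → 20 May 1716 Gregorian.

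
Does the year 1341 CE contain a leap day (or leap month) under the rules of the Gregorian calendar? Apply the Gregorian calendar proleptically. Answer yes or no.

1341 is not divisible by 4, so it is a common year.

no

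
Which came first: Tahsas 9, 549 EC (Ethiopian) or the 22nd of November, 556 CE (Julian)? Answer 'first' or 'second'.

second

Converting both to JDN: 1924476 vs 1924463; the smaller is the second.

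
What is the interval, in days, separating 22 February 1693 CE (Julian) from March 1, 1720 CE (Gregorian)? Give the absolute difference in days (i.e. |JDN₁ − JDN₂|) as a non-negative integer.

JDN of the first date = 2339479.
JDN of the second date = 2349337.
|2349337 − 2339479| = 9858.

9858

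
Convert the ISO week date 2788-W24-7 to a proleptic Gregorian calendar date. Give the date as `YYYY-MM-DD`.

ISO week 1 of 2788 is the week containing the first Thursday of 2788.
Week 24, day 7 (Sunday) lands on 2788-06-19.

2788-06-19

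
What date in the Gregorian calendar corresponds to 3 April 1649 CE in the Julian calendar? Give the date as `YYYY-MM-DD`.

1649-04-13

The Julian–Gregorian offset here is 10 days (Julian trailing).
3 April 1649 Julian + 10 days → 13 April 1649 Gregorian.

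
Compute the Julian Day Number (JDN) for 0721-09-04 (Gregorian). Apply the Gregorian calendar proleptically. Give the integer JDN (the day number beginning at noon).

1984646

JDN 2451545 is 1 January 2000 CE (Gregorian); the target day is −466899 days from there, so JDN = 1984646.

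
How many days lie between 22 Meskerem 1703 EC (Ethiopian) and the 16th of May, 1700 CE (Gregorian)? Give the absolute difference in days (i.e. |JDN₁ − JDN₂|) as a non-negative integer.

JDN of the first date = 2345897.
JDN of the second date = 2342108.
|2342108 − 2345897| = 3789.

3789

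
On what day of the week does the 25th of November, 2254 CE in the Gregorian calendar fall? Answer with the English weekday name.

Since JDN mod 7 = 5 (0 = Monday), the day is Saturday.

Saturday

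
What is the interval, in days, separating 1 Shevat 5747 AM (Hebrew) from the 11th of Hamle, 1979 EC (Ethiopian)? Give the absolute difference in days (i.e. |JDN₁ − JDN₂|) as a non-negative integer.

JDN of the first date = 2446827.
JDN of the second date = 2446995.
|2446995 − 2446827| = 168.

168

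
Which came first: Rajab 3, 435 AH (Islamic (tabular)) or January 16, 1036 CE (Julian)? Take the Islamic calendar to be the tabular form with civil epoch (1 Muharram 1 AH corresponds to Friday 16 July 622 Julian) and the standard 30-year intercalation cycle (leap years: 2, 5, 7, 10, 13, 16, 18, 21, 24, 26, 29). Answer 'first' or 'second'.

second

First date → JDN 2102414; second date → JDN 2099472.
JDN 2099472 < JDN 2102414, so the second date is earlier.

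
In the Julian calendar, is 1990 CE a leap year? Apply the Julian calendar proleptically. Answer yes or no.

no

1990 mod 4 = 2, so it is a common year in the Julian calendar.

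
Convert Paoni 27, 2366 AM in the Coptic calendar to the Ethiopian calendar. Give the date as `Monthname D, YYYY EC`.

Sene 27, 2642 EC

The source date corresponds to 9 July 2650 in the Gregorian calendar (JDN 2689142).
That day falls on 27 Sene 2642 EC in the Ethiopian calendar.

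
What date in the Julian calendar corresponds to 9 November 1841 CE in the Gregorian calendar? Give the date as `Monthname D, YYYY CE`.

For dates in this range the Gregorian date is 12 days ahead of the Julian.
9 November 1841 Gregorian − 12 days → 28 October 1841 Julian.

October 28, 1841 CE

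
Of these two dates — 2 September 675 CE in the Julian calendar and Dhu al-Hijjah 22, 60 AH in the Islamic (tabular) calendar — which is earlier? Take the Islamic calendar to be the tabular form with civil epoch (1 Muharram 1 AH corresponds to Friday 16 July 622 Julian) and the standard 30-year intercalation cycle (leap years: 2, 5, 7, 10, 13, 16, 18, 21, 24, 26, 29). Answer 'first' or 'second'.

The two dates have Julian Day Numbers 1967846 and 1969694 respectively.
Since 1967846 < 1969694, the first date comes first.

first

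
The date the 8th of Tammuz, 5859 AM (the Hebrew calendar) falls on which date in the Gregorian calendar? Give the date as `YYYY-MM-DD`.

2099-06-26

Both dates share Julian Day Number 2487881; in the Gregorian calendar that is 26 June 2099 CE.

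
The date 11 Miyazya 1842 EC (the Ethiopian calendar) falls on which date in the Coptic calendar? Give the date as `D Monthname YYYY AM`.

11 Parmouti 1566 AM

The source date corresponds to 18 April 1850 in the Gregorian calendar (JDN 2396866).
That day falls on 11 Parmouti 1566 AM in the Coptic calendar.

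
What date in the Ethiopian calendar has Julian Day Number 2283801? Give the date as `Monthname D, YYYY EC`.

JDN 2283801 is 25 September 1540 in the proleptic Gregorian calendar.
In the Ethiopian calendar that day is Meskerem 18, 1533 EC.

Meskerem 18, 1533 EC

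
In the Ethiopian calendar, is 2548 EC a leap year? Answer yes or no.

2548 mod 4 = 0; in the Ethiopian calendar a year is leap when year mod 4 = 3, so it is a common year.

no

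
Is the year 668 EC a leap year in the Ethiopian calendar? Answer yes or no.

no

668 mod 4 = 0; in the Ethiopian calendar a year is leap when year mod 4 = 3, so it is a common year.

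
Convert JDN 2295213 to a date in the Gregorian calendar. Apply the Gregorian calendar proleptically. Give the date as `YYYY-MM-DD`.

JDN 2451545 is 1 Jan 2000; 2295213 is −156332 days from there.

1571-12-24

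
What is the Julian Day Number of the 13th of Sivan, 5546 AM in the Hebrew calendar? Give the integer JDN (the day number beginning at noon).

2373543

In the Gregorian calendar the same day is 9 June 1786.
JDN 2299161 is 15 October 1582 CE (Gregorian); the target day is +74382 days from there, so JDN = 2373543.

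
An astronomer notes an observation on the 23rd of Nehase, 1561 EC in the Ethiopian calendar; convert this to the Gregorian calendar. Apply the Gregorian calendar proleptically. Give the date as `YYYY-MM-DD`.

1569-08-26

Both dates share Julian Day Number 2294363; in the Gregorian calendar that is 26 August 1569 CE.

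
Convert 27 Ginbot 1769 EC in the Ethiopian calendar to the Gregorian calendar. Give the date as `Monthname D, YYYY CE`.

June 2, 1777 CE

Julian Day Number of the source date = 2370249.
Converting JDN 2370249 to the Gregorian calendar gives 2 June 1777 CE.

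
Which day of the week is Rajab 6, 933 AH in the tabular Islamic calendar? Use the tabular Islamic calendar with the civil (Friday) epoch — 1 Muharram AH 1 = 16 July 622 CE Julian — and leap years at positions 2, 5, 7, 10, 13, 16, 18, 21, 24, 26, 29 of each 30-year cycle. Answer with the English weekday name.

This is JDN 2278892 (18 April 1527 Gregorian).
Since JDN mod 7 = 0 (0 = Monday), the day is Monday.

Monday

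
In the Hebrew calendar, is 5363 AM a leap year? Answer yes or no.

no

Hebrew year 5363 is year 5 of its 19-year Metonic cycle; leap years are at positions 3, 6, 8, 11, 14, 17, 19, so it is a common year (12 months).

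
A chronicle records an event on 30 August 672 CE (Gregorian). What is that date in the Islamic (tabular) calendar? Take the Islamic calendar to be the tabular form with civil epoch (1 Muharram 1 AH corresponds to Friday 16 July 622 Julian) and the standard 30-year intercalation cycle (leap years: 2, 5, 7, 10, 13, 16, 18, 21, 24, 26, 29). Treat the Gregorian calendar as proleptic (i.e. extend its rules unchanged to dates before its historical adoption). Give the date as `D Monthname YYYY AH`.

26 Sha'ban 52 AH

Both dates share Julian Day Number 1966745; in the tabular Islamic calendar that is 26 Sha'ban 52 AH.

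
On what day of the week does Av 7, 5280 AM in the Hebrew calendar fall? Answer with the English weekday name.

This is JDN 2276441 (1 August 1520 Gregorian).
Since JDN mod 7 = 6 (0 = Monday), the day is Sunday.

Sunday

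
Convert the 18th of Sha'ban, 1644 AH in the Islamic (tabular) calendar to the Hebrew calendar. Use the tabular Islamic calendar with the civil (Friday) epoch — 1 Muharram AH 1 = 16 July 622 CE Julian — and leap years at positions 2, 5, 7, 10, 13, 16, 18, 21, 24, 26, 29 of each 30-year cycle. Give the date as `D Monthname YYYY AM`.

18 Adar II 5977 AM

Julian Day Number of the source date = 2530888.
Converting JDN 2530888 to the Hebrew calendar gives 18 Adar II 5977 AM.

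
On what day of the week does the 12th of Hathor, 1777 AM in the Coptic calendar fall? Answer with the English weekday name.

Sunday

Equivalently 21 November 2060 Gregorian, JDN 2473785.
2473785 ≡ 6 (mod 7); counting from Monday = 0 gives Sunday.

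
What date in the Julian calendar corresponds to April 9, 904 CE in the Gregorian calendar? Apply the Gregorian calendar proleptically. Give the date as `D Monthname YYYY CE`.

4 April 904 CE

For dates in this range the Gregorian date is 5 days ahead of the Julian.
9 April 904 Gregorian − 5 days → 4 April 904 Julian.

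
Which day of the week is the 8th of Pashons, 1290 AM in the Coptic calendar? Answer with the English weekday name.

Equivalently 13 May 1574 Gregorian, JDN 2296084.
2296084 ≡ 0 (mod 7); counting from Monday = 0 gives Monday.

Monday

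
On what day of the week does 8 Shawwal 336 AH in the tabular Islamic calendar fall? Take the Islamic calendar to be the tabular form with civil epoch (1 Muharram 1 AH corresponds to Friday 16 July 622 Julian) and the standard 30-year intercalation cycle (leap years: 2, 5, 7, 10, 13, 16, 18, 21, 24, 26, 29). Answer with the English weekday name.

Friday

Equivalently 26 April 948 Gregorian, JDN 2067426.
JDN 2067426 mod 7 = 4, and JDN 0 was a Monday, so this is a Friday.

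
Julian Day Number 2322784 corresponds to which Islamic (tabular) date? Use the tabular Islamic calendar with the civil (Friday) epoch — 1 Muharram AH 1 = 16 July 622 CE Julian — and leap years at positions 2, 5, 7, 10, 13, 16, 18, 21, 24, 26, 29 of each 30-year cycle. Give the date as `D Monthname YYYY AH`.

16 Jumada al-Awwal 1057 AH

The Gregorian equivalent of JDN 2322784 is 19 June 1647.
In the tabular Islamic calendar that day is 16 Jumada al-Awwal 1057 AH.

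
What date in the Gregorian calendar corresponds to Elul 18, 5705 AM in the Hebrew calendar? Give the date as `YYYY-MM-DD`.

Julian Day Number of the source date = 2431695.
Converting JDN 2431695 to the Gregorian calendar gives 27 August 1945 CE.

1945-08-27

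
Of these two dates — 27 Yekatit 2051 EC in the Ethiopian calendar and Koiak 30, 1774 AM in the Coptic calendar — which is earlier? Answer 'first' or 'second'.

Converting both to JDN: 2473159 vs 2472737; the smaller is the second.

second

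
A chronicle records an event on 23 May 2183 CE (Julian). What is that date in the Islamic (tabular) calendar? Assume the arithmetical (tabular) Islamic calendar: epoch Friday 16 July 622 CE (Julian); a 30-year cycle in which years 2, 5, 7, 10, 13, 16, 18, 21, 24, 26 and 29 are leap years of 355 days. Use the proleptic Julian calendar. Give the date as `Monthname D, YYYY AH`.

The source date corresponds to 6 June 2183 in the Gregorian calendar (JDN 2518541).
That day falls on 14 Shawwal 1609 AH in the tabular Islamic calendar.

Shawwal 14, 1609 AH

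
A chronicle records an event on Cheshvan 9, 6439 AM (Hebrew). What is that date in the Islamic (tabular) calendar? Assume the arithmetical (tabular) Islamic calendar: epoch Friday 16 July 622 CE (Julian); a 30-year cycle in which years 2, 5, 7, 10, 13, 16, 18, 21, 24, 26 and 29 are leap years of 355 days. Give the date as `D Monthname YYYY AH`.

The source date corresponds to 17 October 2678 in the Gregorian calendar (JDN 2699469).
That day falls on 9 Jumada al-Awwal 2120 AH in the tabular Islamic calendar.

9 Jumada al-Awwal 2120 AH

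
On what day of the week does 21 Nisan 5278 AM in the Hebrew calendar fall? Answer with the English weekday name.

Friday

Equivalently 12 April 1518 Gregorian, JDN 2275599.
JDN 2275599 mod 7 = 4, and JDN 0 was a Monday, so this is a Friday.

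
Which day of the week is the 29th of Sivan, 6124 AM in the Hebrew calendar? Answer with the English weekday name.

This is JDN 2584674 (30 June 2364 Gregorian).
JDN 2584674 mod 7 = 1, and JDN 0 was a Monday, so this is a Tuesday.

Tuesday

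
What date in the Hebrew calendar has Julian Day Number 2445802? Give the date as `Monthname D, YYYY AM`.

JDN 2445802 is 11 April 1984 in the Gregorian calendar.
In the Hebrew calendar that day is Nisan 9, 5744 AM.

Nisan 9, 5744 AM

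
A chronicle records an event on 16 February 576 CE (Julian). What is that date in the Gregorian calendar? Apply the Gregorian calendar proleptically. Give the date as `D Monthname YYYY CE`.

The Julian–Gregorian offset here is 2 days (Julian trailing).
16 February 576 Julian + 2 days → 18 February 576 Gregorian.

18 February 576 CE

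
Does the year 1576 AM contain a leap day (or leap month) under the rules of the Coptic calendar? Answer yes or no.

1576 mod 4 = 0; in the Coptic calendar a year is leap when year mod 4 = 3, so it is a common year.

no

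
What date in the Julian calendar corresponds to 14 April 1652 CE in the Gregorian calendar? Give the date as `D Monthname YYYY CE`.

The Julian–Gregorian offset here is 10 days (Julian trailing).
14 April 1652 Gregorian − 10 days → 4 April 1652 Julian.

4 April 1652 CE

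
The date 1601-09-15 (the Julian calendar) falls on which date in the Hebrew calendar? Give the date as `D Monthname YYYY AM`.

28 Elul 5361 AM

Both dates share Julian Day Number 2306081; in the Hebrew calendar that is 28 Elul 5361 AM.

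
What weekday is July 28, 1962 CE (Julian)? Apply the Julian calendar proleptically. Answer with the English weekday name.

In the Gregorian calendar this is 10 August 1962 (JDN 2437887).
JDN 2437887 mod 7 = 4, and JDN 0 was a Monday, so this is a Friday.

Friday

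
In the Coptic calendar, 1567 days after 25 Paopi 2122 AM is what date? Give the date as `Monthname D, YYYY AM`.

JDN of 25 Paopi 2122 AM = 2599779.
2599779 + 1567 = 2601346.
JDN 2601346 in the Coptic calendar is Meshir 11, 2126 AM.

Meshir 11, 2126 AM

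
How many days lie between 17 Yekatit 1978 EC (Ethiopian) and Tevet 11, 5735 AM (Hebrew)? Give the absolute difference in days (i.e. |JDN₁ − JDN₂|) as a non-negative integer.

4079

JDN of the first date = 2446486.
JDN of the second date = 2442407.
|2442407 − 2446486| = 4079.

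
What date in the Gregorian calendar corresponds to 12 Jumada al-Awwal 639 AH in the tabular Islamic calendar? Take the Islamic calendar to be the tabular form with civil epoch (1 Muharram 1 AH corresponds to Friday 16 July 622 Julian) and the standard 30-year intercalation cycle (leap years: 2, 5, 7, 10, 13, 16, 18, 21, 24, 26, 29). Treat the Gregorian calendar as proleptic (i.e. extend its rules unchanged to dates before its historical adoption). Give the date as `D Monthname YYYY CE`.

25 November 1241 CE

Both dates share Julian Day Number 2174655; in the Gregorian calendar that is 25 November 1241 CE.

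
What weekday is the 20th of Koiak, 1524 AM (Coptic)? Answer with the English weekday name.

Tuesday

Equivalently 29 December 1807 Gregorian, JDN 2381415.
JDN 2381415 mod 7 = 1, and JDN 0 was a Monday, so this is a Tuesday.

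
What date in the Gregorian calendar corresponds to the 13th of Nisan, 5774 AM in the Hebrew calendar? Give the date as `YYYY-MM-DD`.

2014-04-13

Julian Day Number of the source date = 2456761.
Converting JDN 2456761 to the Gregorian calendar gives 13 April 2014 CE.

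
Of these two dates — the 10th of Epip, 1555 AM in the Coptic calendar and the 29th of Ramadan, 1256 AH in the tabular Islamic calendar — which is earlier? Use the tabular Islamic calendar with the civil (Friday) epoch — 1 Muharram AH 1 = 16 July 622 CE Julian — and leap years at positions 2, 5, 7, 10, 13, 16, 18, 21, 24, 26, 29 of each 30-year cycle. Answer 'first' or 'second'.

first

First date → JDN 2392937; second date → JDN 2393434.
JDN 2392937 < JDN 2393434, so the first date is earlier.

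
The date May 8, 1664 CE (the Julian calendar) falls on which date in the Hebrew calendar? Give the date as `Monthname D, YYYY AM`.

Iyar 23, 5424 AM

Julian Day Number of the source date = 2328962.
Converting JDN 2328962 to the Hebrew calendar gives 23 Iyar 5424 AM.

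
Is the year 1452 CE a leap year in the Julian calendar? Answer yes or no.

1452 mod 4 = 0, so it is a leap year in the Julian calendar.

yes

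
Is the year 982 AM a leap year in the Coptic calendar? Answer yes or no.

no

982 mod 4 = 2; in the Coptic calendar a year is leap when year mod 4 = 3, so it is a common year.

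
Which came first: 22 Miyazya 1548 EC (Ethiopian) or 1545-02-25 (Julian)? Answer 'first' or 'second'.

The two dates have Julian Day Numbers 2289494 and 2285425 respectively.
Since 2285425 < 2289494, the second date comes first.

second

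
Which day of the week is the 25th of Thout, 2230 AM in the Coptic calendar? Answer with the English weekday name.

Monday

This is JDN 2639196 (9 October 2513 Gregorian).
2639196 ≡ 0 (mod 7); counting from Monday = 0 gives Monday.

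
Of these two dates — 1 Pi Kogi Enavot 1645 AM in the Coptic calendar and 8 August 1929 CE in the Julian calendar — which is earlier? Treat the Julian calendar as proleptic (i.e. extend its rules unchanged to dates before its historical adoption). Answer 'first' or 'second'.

Converting both to JDN: 2425861 vs 2425845; the smaller is the second.

second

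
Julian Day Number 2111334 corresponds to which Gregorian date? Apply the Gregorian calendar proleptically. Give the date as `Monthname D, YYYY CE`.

Counting from JDN 2299161 = 15 Oct 1582 gives an offset of -187827 days.

July 14, 1068 CE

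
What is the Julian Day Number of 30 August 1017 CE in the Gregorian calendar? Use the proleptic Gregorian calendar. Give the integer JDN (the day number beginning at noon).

2092753

JDN 2400001 is 17 November 1858 CE (Gregorian), MJD 0; the target day is −307248 days from there, so JDN = 2092753.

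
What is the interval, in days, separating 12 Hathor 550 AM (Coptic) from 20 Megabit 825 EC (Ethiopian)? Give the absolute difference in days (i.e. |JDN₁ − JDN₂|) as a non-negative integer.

237

First date → JDN 2025623; second date → JDN 2025386.
The interval is |2025623 − 2025386| = 237 days.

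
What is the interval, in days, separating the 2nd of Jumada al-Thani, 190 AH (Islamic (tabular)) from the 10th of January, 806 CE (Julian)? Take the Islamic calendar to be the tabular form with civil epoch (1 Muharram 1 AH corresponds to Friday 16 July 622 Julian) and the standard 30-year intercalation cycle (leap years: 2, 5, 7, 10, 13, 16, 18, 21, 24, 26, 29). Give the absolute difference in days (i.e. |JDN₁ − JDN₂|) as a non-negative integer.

JDN of the first date = 2015564.
JDN of the second date = 2015459.
|2015459 − 2015564| = 105.

105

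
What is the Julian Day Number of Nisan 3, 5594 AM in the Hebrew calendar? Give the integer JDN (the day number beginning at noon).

Equivalently 12 April 1834 (Gregorian).
JDN 2451545 is 1 January 2000 CE (Gregorian); the target day is −60529 days from there, so JDN = 2391016.

2391016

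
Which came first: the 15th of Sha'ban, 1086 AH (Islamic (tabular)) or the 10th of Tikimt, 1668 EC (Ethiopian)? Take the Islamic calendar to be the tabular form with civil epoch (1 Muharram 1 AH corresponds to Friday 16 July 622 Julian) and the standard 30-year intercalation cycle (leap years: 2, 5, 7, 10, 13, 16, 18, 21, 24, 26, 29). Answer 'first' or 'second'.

The two dates have Julian Day Numbers 2333149 and 2333132 respectively.
Since 2333132 < 2333149, the second date comes first.

second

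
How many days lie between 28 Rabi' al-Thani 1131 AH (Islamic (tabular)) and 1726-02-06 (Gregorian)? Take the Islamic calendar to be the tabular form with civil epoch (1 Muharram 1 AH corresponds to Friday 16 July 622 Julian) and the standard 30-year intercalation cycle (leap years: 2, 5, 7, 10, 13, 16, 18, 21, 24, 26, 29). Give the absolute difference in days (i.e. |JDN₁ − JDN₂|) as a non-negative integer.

JDN of the first date = 2348990.
JDN of the second date = 2351505.
|2351505 − 2348990| = 2515.

2515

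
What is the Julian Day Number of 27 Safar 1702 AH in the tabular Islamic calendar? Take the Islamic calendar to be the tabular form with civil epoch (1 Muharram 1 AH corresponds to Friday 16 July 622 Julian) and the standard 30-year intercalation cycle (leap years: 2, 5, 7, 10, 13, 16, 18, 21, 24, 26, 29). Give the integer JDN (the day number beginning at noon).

In the Gregorian calendar the same day is 18 January 2273.
JDN 2299161 is 15 October 1582 CE (Gregorian); the target day is +252113 days from there, so JDN = 2551274.

2551274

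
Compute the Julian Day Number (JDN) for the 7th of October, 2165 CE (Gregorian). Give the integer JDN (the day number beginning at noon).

2512090

JDN 2451545 is 1 January 2000 CE (Gregorian); the target day is +60545 days from there, so JDN = 2512090.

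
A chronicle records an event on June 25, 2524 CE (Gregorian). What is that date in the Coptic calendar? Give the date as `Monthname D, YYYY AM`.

Paoni 14, 2240 AM

Both dates share Julian Day Number 2643108; in the Coptic calendar that is 14 Paoni 2240 AM.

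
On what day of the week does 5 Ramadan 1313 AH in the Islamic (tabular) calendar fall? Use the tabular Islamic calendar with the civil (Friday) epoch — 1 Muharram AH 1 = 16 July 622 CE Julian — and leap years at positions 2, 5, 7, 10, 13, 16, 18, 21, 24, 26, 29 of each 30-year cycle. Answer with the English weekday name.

This is JDN 2413609 (19 February 1896 Gregorian).
2413609 ≡ 2 (mod 7); counting from Monday = 0 gives Wednesday.

Wednesday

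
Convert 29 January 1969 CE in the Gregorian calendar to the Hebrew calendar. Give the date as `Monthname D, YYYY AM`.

Julian Day Number of the source date = 2440251.
Converting JDN 2440251 to the Hebrew calendar gives 10 Shevat 5729 AM.

Shevat 10, 5729 AM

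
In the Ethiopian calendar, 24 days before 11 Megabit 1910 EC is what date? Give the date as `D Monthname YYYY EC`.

17 Yekatit 1910 EC

Counting 24 days back from JDN 2421673 reaches JDN 2421649, which is 17 Yekatit 1910 EC.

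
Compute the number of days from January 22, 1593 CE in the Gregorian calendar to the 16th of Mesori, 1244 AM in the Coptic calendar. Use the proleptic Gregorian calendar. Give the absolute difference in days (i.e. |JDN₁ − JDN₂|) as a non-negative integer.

JDN of the first date = 2302913.
JDN of the second date = 2279381.
|2279381 − 2302913| = 23532.

23532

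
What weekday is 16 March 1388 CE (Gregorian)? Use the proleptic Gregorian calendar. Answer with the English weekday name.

Sunday

Since JDN mod 7 = 6 (0 = Monday), the day is Sunday.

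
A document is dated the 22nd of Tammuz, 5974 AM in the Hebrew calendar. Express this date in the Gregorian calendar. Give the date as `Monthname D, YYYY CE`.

July 31, 2214 CE

Julian Day Number of the source date = 2529918.
Converting JDN 2529918 to the Gregorian calendar gives 31 July 2214 CE.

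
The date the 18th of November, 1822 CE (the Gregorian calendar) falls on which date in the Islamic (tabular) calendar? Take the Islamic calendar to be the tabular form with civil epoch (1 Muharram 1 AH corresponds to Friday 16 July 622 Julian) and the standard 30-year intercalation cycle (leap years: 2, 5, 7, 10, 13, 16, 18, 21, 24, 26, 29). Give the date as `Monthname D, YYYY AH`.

Both dates share Julian Day Number 2386853; in the tabular Islamic calendar that is 3 Rabi' al-Awwal 1238 AH.

Rabi' al-Awwal 3, 1238 AH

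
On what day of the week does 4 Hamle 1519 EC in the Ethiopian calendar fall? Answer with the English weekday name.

Friday

In the proleptic Gregorian calendar this is 8 July 1527 (JDN 2278973).
Since JDN mod 7 = 4 (0 = Monday), the day is Friday.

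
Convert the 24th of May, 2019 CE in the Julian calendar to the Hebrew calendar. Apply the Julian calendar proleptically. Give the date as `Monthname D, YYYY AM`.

Sivan 3, 5779 AM

The source date corresponds to 6 June 2019 in the Gregorian calendar (JDN 2458641).
That day falls on 3 Sivan 5779 AM in the Hebrew calendar.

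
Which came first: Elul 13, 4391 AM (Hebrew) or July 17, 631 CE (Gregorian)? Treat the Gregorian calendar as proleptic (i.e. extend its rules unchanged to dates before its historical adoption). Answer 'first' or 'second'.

second

First date → JDN 1951758; second date → JDN 1951725.
JDN 1951725 < JDN 1951758, so the second date is earlier.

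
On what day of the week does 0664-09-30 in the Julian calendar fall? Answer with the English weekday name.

Monday

This is JDN 1963857 (3 October 664 Gregorian).
Since JDN mod 7 = 0 (0 = Monday), the day is Monday.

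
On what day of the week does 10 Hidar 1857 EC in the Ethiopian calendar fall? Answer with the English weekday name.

Equivalently 18 November 1864 Gregorian, JDN 2402194.
JDN 2402194 mod 7 = 4, and JDN 0 was a Monday, so this is a Friday.

Friday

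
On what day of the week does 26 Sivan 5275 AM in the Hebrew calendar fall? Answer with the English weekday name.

This is JDN 2274571 (19 June 1515 Gregorian).
Since JDN mod 7 = 5 (0 = Monday), the day is Saturday.

Saturday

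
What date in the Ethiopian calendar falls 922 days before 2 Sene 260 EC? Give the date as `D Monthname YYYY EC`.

The starting date is JDN 1819092; 1819092 − 922 = 1818170.
JDN 1818170 corresponds to 21 Hidar 258 EC.

21 Hidar 258 EC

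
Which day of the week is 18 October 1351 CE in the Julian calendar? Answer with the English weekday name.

In the proleptic Gregorian calendar this is 26 October 1351 (JDN 2214801).
2214801 ≡ 1 (mod 7); counting from Monday = 0 gives Tuesday.

Tuesday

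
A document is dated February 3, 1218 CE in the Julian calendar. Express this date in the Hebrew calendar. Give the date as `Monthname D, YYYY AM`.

Adar I 6, 4978 AM

Julian Day Number of the source date = 2165966.
Converting JDN 2165966 to the Hebrew calendar gives 6 Adar I 4978 AM.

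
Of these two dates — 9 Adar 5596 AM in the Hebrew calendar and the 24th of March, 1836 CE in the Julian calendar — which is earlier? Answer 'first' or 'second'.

first

The two dates have Julian Day Numbers 2391702 and 2391740 respectively.
Since 2391702 < 2391740, the first date comes first.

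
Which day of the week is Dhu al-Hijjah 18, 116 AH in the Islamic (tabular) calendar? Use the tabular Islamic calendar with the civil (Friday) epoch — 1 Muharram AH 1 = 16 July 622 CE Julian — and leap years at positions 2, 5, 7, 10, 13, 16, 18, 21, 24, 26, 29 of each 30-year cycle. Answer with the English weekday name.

This is JDN 1989534 (22 January 735 Gregorian).
Since JDN mod 7 = 1 (0 = Monday), the day is Tuesday.

Tuesday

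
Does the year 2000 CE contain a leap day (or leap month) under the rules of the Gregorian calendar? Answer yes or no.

2000 is divisible by 4; 2000 is divisible by 100 but also by 400, so it is a leap year.

yes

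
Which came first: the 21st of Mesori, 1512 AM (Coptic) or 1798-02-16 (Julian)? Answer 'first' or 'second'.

Converting both to JDN: 2377273 vs 2377824; the smaller is the first.

first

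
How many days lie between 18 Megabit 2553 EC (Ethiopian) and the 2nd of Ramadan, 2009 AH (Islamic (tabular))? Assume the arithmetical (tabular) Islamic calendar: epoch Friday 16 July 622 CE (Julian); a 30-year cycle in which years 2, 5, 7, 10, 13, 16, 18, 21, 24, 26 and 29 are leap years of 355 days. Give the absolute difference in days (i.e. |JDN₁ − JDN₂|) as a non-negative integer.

First date → JDN 2656536; second date → JDN 2660245.
The interval is |2656536 − 2660245| = 3709 days.

3709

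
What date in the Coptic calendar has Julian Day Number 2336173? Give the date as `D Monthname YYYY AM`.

JDN 2336173 is 14 February 1684 in the Gregorian calendar.
In the Coptic calendar that day is 9 Meshir 1400 AM.

9 Meshir 1400 AM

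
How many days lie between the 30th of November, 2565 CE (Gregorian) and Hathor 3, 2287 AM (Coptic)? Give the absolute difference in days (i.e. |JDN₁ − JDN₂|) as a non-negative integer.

1812

JDN of the first date = 2658241.
JDN of the second date = 2660053.
|2660053 − 2658241| = 1812.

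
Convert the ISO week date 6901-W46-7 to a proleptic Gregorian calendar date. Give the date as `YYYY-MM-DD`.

6901-11-20

ISO week 1 of 6901 is the week containing the first Thursday of 6901.
Week 46, day 7 (Sunday) lands on 6901-11-20.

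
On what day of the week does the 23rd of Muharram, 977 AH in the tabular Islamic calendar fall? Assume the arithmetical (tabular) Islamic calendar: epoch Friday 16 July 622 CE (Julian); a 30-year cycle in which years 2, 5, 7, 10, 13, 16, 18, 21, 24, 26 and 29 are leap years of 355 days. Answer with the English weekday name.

Friday

Equivalently 18 July 1569 Gregorian, JDN 2294324.
2294324 ≡ 4 (mod 7); counting from Monday = 0 gives Friday.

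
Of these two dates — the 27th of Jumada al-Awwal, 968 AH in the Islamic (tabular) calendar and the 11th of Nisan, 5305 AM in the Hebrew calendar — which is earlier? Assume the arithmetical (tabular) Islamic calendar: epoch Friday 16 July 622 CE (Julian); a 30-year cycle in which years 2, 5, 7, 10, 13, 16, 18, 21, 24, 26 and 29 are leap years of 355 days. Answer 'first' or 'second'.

Converting both to JDN: 2291257 vs 2285452; the smaller is the second.

second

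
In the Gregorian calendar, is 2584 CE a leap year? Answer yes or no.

2584 is divisible by 4 and not by 100, so it is a leap year.

yes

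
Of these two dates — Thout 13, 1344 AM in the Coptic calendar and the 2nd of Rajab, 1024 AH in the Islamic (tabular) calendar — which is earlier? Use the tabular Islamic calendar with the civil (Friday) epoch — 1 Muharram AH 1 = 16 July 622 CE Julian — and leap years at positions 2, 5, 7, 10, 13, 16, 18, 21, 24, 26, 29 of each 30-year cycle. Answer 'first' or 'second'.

second

The two dates have Julian Day Numbers 2315573 and 2311135 respectively.
Since 2311135 < 2315573, the second date comes first.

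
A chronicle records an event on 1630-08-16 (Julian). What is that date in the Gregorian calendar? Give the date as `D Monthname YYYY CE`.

26 August 1630 CE

At this point the Julian calendar is 10 days behind the Gregorian.
16 August 1630 Julian + 10 days → 26 August 1630 Gregorian.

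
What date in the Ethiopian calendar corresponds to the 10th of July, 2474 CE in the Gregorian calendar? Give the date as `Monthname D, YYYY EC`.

Both dates share Julian Day Number 2624861; in the Ethiopian calendar that is 30 Sene 2466 EC.

Sene 30, 2466 EC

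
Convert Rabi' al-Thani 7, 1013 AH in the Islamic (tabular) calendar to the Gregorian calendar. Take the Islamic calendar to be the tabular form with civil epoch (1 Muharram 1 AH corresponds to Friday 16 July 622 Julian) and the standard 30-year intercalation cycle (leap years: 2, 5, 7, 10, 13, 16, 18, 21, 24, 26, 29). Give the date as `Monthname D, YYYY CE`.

Julian Day Number of the source date = 2307154.
Converting JDN 2307154 to the Gregorian calendar gives 2 September 1604 CE.

September 2, 1604 CE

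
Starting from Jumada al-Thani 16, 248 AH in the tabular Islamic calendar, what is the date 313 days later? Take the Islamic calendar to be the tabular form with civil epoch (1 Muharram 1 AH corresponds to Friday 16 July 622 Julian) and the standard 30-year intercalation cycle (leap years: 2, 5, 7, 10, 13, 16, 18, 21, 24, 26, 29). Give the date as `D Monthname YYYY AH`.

The starting date is JDN 2036132; 2036132 + 313 = 2036445.
JDN 2036445 corresponds to 5 Jumada al-Awwal 249 AH.

5 Jumada al-Awwal 249 AH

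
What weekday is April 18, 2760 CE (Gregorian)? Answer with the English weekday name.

Monday

2729237 ≡ 0 (mod 7); counting from Monday = 0 gives Monday.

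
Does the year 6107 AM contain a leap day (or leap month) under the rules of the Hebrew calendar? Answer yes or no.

Hebrew year 6107 is year 8 of its 19-year Metonic cycle; leap years are at positions 3, 6, 8, 11, 14, 17, 19, so it is a leap year (13 months).

yes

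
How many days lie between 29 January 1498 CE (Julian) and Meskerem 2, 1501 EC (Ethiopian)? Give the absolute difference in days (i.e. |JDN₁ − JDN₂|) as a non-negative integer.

First date → JDN 2268231; second date → JDN 2272097.
The interval is |2268231 − 2272097| = 3866 days.

3866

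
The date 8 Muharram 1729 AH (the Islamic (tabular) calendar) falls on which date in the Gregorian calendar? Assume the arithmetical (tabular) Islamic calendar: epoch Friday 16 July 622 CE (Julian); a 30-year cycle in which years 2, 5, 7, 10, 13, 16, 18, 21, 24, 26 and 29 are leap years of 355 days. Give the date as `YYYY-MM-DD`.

2299-02-10

Both dates share Julian Day Number 2560793; in the Gregorian calendar that is 10 February 2299 CE.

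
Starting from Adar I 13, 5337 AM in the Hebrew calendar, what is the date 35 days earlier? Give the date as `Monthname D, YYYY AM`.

The starting date is JDN 2297088; 2297088 − 35 = 2297053.
JDN 2297053 corresponds to Shevat 8, 5337 AM.

Shevat 8, 5337 AM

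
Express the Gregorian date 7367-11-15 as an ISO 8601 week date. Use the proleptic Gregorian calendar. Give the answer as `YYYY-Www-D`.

7367-W46-7

The weekday is Sunday (ISO weekday 7).
That Sunday belongs to ISO week 46 of ISO year 7367.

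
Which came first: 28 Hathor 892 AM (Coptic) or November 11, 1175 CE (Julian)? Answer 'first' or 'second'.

The two dates have Julian Day Numbers 2150555 and 2150541 respectively.
Since 2150541 < 2150555, the second date comes first.

second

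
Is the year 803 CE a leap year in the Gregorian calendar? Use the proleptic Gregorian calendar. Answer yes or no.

803 is not divisible by 4, so it is a common year.

no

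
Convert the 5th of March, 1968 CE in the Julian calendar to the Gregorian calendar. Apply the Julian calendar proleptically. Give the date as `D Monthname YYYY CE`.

For dates in this range the Gregorian date is 13 days ahead of the Julian.
5 March 1968 Julian + 13 days → 18 March 1968 Gregorian.

18 March 1968 CE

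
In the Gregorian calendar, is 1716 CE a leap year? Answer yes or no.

yes

1716 is divisible by 4 and not by 100, so it is a leap year.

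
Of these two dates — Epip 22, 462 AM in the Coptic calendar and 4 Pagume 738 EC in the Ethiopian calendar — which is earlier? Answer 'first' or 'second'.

The two dates have Julian Day Numbers 1993731 and 1993773 respectively.
Since 1993731 < 1993773, the first date comes first.

first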